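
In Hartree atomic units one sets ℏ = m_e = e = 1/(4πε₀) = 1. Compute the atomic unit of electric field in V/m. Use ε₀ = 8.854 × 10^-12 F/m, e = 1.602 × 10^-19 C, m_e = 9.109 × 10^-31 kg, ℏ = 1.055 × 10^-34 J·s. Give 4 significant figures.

5.131 × 10^11 V/m

E_au = E_h/(e a₀) = m_e²e⁵/((4πε₀)³ℏ⁴)
E_h = 4.354 × 10^-18 J
a₀ = 5.297 × 10^-11 m
E_h/(e·a₀) = 5.131 × 10^11 V/m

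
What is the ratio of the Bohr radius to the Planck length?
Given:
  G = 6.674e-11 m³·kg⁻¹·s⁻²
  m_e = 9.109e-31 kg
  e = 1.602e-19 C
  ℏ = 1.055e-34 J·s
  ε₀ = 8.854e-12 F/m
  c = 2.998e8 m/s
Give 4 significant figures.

Bohr radius: a₀ = 4πε₀ℏ²/(m_e e²) = 5.297e-11 m
Planck length: ℓ_P = √(ℏG/c³) = 1.616e-35 m
ratio = 5.297e-11 / 1.616e-35 = 3.277e24

3.277e24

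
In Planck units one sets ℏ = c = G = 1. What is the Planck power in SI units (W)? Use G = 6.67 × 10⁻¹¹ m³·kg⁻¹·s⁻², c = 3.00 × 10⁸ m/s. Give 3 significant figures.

P_P = c⁵/G
  = 2.43 × 10⁴² / 6.67 × 10⁻¹¹
  = 3.64 × 10⁵² W

3.64 × 10⁵² W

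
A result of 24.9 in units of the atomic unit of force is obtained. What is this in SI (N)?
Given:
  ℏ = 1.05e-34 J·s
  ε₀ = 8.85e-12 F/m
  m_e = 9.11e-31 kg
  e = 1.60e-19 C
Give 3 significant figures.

One atomic unit of force: F_au = E_h/a₀ = m_e²e⁶/((4πε₀)³ℏ⁴) = 8.33e-8 N.
24.9 × 8.33e-8 N = 2.07e-6 N

2.07e-6 N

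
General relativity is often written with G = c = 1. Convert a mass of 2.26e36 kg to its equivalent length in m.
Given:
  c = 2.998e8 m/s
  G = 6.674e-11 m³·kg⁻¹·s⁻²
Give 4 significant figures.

1.678e9 m

In G = c = 1 units mass has dimensions of length; the conversion factor is G/c².
2.26e36 kg × (G/c²) = 1.678e9 m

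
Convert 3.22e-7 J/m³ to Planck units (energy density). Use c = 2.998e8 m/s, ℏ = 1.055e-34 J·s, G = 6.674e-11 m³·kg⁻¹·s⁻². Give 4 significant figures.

Planck energy density: u_P = c⁷/(ℏG²) = 4.632e113 J/m³.
3.22e-7 / 4.632e113 = 6.951e-121

6.951e-121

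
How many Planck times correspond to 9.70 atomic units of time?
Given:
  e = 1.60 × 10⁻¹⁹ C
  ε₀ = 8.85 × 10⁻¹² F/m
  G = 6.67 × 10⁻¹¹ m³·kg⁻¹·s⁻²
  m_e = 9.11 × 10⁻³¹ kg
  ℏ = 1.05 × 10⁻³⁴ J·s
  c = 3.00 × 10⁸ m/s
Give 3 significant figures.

atomic unit of time: τ_au = (4πε₀)²ℏ³/(m_e e⁴) = 2.40 × 10⁻¹⁷ s
Planck time: t_P = √(ℏG/c⁵) = 5.37 × 10⁻⁴⁴ s
9.70 × 2.40 × 10⁻¹⁷ / 5.37 × 10⁻⁴⁴ = 4.33 × 10²⁷

4.33 × 10²⁷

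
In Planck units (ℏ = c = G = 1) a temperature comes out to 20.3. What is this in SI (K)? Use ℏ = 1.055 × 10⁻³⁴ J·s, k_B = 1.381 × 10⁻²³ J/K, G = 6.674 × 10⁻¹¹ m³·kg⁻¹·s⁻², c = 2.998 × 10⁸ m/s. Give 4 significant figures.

2.876 × 10³³ K

One Planck temperature: T_P = √(ℏc⁵/G) / k_B = 1.417 × 10³² K.
20.3 × 1.417 × 10³² K = 2.876 × 10³³ K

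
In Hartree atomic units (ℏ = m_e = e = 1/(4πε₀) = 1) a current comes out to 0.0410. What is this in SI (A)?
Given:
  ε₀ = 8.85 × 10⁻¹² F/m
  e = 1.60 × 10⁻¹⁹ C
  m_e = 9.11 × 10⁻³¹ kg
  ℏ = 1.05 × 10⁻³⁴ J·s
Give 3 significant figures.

2.74 × 10⁻⁴ A

One atomic unit of electric current: I_au = e E_h/ℏ = m_e e⁵/((4πε₀)²ℏ³) = 6.67 × 10⁻³ A.
0.0410 × 6.67 × 10⁻³ A = 2.74 × 10⁻⁴ A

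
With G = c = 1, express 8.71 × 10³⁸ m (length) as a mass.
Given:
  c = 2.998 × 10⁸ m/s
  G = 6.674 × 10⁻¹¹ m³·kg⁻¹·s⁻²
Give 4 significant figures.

Length → mass via c²/G.
8.71 × 10³⁸ m × (c²/G) = 1.173 × 10⁶⁶ kg

1.173 × 10⁶⁶ kg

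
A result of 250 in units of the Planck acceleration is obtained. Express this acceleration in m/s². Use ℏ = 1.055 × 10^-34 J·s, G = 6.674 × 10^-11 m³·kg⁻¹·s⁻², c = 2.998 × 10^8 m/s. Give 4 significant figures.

One Planck acceleration: a_P = √(c⁷/(ℏG)) = 5.560 × 10^51 m/s².
250 × 5.560 × 10^51 m/s² = 1.390 × 10^54 m/s²

1.390 × 10^54 m/s²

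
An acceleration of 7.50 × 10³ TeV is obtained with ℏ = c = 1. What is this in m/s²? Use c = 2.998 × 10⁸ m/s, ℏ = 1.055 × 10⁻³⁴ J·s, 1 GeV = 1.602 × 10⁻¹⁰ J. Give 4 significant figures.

Acceleration is [L]/[T]² = c·[E]/ℏ.
1 GeV → c/ℏ × (1 GeV in J) = 4.552 × 10³² m/s².
Convert the energy scale: 7.50 × 10³ TeV = 7.50 × 10⁶ GeV.
Result: 7.50 × 10⁶ × 4.552 × 10³² = 3.414 × 10³⁹ m/s².

3.414 × 10³⁹ m/s²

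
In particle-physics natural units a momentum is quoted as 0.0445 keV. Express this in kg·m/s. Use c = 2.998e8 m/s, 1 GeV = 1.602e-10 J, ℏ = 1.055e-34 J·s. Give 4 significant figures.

2.378e-26 kg·m/s

Momentum is [E]/c; divide by c.
1 GeV → 1/c × (1 GeV in J) = 5.344e-19 kg·m/s.
Convert the energy scale: 0.0445 keV = 4.45e-8 GeV.
Result: 4.45e-8 × 5.344e-19 = 2.378e-26 kg·m/s.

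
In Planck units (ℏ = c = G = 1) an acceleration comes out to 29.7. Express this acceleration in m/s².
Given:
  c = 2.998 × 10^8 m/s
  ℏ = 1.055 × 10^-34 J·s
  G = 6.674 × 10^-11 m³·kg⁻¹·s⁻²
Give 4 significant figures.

One Planck acceleration: a_P = √(c⁷/(ℏG)) = 5.560 × 10^51 m/s².
29.7 × 5.560 × 10^51 m/s² = 1.651 × 10^53 m/s²

1.651 × 10^53 m/s²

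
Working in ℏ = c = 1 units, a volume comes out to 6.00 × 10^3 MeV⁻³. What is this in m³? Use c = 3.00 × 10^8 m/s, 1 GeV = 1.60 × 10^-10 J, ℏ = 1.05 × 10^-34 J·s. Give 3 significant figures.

4.58 × 10^-35 m³

Volume is [L]³ = [E]⁻³·(ℏc)³.
1 GeV⁻³ → (ℏc)³ × (1 GeV in J)⁻³ = 7.63 × 10^-48 m³.
Convert the energy scale: 6.00 × 10^3 MeV⁻³ = 6.00 × 10^12 GeV⁻³.
Result: 6.00 × 10^12 × 7.63 × 10^-48 = 4.58 × 10^-35 m³.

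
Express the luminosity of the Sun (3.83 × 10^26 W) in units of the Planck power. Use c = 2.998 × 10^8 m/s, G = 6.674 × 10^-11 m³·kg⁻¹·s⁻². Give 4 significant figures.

Planck power: P_P = c⁵/G = 3.629 × 10^52 W.
3.83 × 10^26 / 3.629 × 10^52 = 1.055 × 10^-26

1.055 × 10^-26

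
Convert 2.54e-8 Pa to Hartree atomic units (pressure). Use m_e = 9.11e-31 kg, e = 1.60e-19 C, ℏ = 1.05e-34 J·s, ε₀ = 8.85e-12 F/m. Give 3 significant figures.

atomic unit of pressure: P_au = E_h/a₀³ = m_e⁴e¹⁰/((4πε₀)⁵ℏ⁸) = 3.01e13 Pa.
2.54e-8 / 3.01e13 = 8.43e-22

8.43e-22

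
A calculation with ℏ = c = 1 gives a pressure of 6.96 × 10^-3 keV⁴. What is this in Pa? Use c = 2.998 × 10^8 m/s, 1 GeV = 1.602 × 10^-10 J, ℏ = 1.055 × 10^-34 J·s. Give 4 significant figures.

1.449 × 10^11 Pa

Pressure is [E]/[L]³ = [E]⁴/(ℏc)³.
1 GeV⁴ → 1/(ℏc)³ × (1 GeV in J)⁴ = 2.082 × 10^37 Pa.
Convert the energy scale: 6.96 × 10^-3 keV⁴ = 6.96 × 10^-27 GeV⁴.
Result: 6.96 × 10^-27 × 2.082 × 10^37 = 1.449 × 10^11 Pa.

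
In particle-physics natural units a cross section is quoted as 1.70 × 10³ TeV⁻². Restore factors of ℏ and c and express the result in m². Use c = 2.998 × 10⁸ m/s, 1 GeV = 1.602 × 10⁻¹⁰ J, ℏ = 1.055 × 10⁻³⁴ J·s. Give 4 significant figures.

6.627 × 10⁻³⁵ m²

Area is [L]² = [E]⁻²·(ℏc)²; restore (ℏc)².
1 GeV⁻² → (ℏc)² × (1 GeV in J)⁻² = 3.898 × 10⁻³² m².
Convert the energy scale: 1.70 × 10³ TeV⁻² = 1.70 × 10⁻³ GeV⁻².
Result: 1.70 × 10⁻³ × 3.898 × 10⁻³² = 6.627 × 10⁻³⁵ m².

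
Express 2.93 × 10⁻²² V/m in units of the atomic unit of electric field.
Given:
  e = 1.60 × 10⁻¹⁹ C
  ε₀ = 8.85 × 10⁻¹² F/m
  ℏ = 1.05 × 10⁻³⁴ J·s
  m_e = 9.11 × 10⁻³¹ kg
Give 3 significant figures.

5.63 × 10⁻³⁴

atomic unit of electric field: E_au = E_h/(e a₀) = m_e²e⁵/((4πε₀)³ℏ⁴) = 5.20 × 10¹¹ V/m.
2.93 × 10⁻²² / 5.20 × 10¹¹ = 5.63 × 10⁻³⁴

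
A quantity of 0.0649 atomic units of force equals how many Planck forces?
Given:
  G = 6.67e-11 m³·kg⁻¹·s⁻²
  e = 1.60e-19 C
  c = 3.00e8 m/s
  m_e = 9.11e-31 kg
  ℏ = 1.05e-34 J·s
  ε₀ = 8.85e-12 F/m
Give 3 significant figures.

atomic unit of force: F_au = E_h/a₀ = m_e²e⁶/((4πε₀)³ℏ⁴) = 8.33e-8 N
Planck force: F_P = c⁴/G = 1.21e44 N
0.0649 × 8.33e-8 / 1.21e44 = 4.45e-53

4.45e-53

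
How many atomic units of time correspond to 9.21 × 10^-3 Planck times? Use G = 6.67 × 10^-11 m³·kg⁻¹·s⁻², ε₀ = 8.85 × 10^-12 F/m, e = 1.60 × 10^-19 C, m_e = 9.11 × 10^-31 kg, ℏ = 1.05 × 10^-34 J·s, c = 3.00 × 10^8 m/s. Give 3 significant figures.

Planck time: t_P = √(ℏG/c⁵) = 5.37 × 10^-44 s
atomic unit of time: τ_au = (4πε₀)²ℏ³/(m_e e⁴) = 2.40 × 10^-17 s
9.21 × 10^-3 × 5.37 × 10^-44 / 2.40 × 10^-17 = 2.06 × 10^-29

2.06 × 10^-29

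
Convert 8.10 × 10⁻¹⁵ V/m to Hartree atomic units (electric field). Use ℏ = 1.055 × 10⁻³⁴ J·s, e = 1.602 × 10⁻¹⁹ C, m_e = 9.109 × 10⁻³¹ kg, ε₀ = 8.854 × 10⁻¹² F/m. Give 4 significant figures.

1.579 × 10⁻²⁶

atomic unit of electric field: E_au = E_h/(e a₀) = m_e²e⁵/((4πε₀)³ℏ⁴) = 5.131 × 10¹¹ V/m.
8.10 × 10⁻¹⁵ / 5.131 × 10¹¹ = 1.579 × 10⁻²⁶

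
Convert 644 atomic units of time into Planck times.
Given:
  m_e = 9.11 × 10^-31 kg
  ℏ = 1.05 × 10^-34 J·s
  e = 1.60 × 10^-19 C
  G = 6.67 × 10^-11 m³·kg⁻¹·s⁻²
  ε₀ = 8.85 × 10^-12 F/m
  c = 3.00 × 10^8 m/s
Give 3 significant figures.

atomic unit of time: τ_au = (4πε₀)²ℏ³/(m_e e⁴) = 2.40 × 10^-17 s
Planck time: t_P = √(ℏG/c⁵) = 5.37 × 10^-44 s
644 × 2.40 × 10^-17 / 5.37 × 10^-44 = 2.88 × 10^29

2.88 × 10^29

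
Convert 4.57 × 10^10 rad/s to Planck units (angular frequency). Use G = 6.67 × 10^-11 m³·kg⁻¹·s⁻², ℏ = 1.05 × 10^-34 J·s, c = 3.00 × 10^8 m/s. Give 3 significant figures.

2.45 × 10^-33

Planck angular frequency: ω_P = √(c⁵/(ℏG)) = 1.86 × 10^43 rad/s.
4.57 × 10^10 / 1.86 × 10^43 = 2.45 × 10^-33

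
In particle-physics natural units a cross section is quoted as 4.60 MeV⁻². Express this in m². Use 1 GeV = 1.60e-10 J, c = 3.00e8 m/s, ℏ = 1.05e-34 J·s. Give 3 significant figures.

1.78e-25 m²

Area is [L]² = [E]⁻²·(ℏc)²; restore (ℏc)².
1 GeV⁻² → (ℏc)² × (1 GeV in J)⁻² = 3.88e-32 m².
Convert the energy scale: 4.60 MeV⁻² = 4.60e6 GeV⁻².
Result: 4.60e6 × 3.88e-32 = 1.78e-25 m².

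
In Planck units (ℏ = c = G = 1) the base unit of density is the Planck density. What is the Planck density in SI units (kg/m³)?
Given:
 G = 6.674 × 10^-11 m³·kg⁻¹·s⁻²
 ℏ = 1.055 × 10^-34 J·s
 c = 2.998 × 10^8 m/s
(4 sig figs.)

5.154 × 10^96 kg/m³

ρ_P = c⁵/(ℏG²)
  = 2.422 × 10^42 / 4.699 × 10^-55
  = 5.154 × 10^96 kg/m³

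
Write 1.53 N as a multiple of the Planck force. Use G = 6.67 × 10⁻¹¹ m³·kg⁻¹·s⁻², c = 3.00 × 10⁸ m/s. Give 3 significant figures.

1.26 × 10⁻⁴⁴

Planck force: F_P = c⁴/G = 1.21 × 10⁴⁴ N.
1.53 / 1.21 × 10⁴⁴ = 1.26 × 10⁻⁴⁴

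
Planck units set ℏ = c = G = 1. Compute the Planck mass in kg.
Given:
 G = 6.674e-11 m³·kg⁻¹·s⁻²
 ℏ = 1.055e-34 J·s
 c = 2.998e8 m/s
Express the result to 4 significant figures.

2.177e-8 kg

The unique combination of the constants set to 1 with dimensions of mass is m_P = √(ℏc/G).
  = √(4.739e-16)
  = 2.177e-8 kg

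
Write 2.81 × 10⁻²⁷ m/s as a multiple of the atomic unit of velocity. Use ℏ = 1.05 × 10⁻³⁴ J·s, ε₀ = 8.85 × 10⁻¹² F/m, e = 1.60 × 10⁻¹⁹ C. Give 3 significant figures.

1.28 × 10⁻³³

atomic unit of velocity: v_au = e²/(4πε₀ℏ) = 2.19 × 10⁶ m/s.
2.81 × 10⁻²⁷ / 2.19 × 10⁶ = 1.28 × 10⁻³³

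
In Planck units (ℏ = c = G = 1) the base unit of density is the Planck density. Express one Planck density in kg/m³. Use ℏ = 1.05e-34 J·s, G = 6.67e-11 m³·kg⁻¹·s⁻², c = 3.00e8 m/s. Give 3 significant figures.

5.20e96 kg/m³

ρ_P = c⁵/(ℏG²)
  = 2.43e42 / 4.67e-55
  = 5.20e96 kg/m³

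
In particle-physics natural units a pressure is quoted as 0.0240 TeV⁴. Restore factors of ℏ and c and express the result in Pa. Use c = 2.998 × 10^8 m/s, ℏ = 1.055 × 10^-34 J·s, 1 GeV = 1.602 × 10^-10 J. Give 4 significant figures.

Pressure is [E]/[L]³ = [E]⁴/(ℏc)³.
1 GeV⁴ → 1/(ℏc)³ × (1 GeV in J)⁴ = 2.082 × 10^37 Pa.
Convert the energy scale: 0.0240 TeV⁴ = 2.40 × 10^10 GeV⁴.
Result: 2.40 × 10^10 × 2.082 × 10^37 = 4.996 × 10^47 Pa.

4.996 × 10^47 Pa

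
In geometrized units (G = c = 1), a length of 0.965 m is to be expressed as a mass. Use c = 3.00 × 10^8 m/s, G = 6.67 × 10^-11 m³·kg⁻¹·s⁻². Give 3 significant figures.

1.30 × 10^27 kg

Length → mass via c²/G.
0.965 m × (c²/G) = 1.30 × 10^27 kg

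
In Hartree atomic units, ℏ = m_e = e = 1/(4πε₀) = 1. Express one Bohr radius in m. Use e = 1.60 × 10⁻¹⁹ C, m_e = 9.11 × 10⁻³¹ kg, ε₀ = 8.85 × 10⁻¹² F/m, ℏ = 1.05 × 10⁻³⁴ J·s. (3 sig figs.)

Dimensional analysis gives a₀ = 4πε₀ℏ²/(m_e e²).
  = 1.23 × 10⁻⁷⁸ / 2.33 × 10⁻⁶⁸
  = 5.26 × 10⁻¹¹ m

5.26 × 10⁻¹¹ m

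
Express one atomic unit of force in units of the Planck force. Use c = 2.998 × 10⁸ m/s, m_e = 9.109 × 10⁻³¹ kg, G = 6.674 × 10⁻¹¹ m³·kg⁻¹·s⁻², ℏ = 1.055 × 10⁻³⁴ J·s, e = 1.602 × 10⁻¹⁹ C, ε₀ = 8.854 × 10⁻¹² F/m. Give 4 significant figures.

6.791 × 10⁻⁵²

atomic unit of force: F_au = E_h/a₀ = m_e²e⁶/((4πε₀)³ℏ⁴) = 8.220 × 10⁻⁸ N
Planck force: F_P = c⁴/G = 1.210 × 10⁴⁴ N
ratio = 8.220 × 10⁻⁸ / 1.210 × 10⁴⁴ = 6.791 × 10⁻⁵²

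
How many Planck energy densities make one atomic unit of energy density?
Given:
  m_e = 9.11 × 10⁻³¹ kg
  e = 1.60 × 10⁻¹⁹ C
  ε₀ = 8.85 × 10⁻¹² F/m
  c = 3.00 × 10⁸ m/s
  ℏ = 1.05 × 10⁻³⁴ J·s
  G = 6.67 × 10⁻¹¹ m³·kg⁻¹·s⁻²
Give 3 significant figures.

atomic unit of energy density: u_au = E_h/a₀³ = m_e⁴e¹⁰/((4πε₀)⁵ℏ⁸) = 3.01 × 10¹³ J/m³
Planck energy density: u_P = c⁷/(ℏG²) = 4.68 × 10¹¹³ J/m³
ratio = 3.01 × 10¹³ / 4.68 × 10¹¹³ = 6.44 × 10⁻¹⁰¹

6.44 × 10⁻¹⁰¹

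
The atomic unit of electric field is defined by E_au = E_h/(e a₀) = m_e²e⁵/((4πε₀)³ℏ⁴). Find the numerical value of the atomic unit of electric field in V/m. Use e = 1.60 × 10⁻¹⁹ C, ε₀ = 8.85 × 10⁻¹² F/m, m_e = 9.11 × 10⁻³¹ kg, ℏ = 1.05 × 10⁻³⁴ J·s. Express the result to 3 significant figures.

E_au = E_h/(e a₀) = m_e²e⁵/((4πε₀)³ℏ⁴)
E_h = 4.38 × 10⁻¹⁸ J
a₀ = 5.26 × 10⁻¹¹ m
E_h/(e·a₀) = 5.20 × 10¹¹ V/m

5.20 × 10¹¹ V/m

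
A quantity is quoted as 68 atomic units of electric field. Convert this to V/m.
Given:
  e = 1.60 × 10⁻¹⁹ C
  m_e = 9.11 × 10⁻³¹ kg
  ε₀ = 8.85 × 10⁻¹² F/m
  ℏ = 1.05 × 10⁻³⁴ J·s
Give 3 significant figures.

One atomic unit of electric field: E_au = E_h/(e a₀) = m_e²e⁵/((4πε₀)³ℏ⁴) = 5.20 × 10¹¹ V/m.
68 × 5.20 × 10¹¹ V/m = 3.54 × 10¹³ V/m

3.54 × 10¹³ V/m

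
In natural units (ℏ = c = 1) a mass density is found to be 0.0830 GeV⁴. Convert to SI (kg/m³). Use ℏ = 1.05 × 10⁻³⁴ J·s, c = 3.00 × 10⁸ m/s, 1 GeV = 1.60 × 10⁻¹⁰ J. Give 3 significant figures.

1.93 × 10¹⁹ kg/m³

Mass density is [E]/(c²[L]³) = [E]⁴/(ℏ³c⁵).
1 GeV⁴ → 1/(ℏ³c⁵) × (1 GeV in J)⁴ = 2.33 × 10²⁰ kg/m³.
Result: 0.0830 × 2.33 × 10²⁰ = 1.93 × 10¹⁹ kg/m³.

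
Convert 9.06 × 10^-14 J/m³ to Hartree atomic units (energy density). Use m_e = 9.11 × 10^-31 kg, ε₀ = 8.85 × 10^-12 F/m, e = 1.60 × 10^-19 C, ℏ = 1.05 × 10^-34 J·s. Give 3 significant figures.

3.01 × 10^-27

atomic unit of energy density: u_au = E_h/a₀³ = m_e⁴e¹⁰/((4πε₀)⁵ℏ⁸) = 3.01 × 10^13 J/m³.
9.06 × 10^-14 / 3.01 × 10^13 = 3.01 × 10^-27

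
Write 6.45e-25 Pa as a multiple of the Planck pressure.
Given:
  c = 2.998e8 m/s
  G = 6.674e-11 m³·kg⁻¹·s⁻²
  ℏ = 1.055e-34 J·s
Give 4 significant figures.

1.392e-138

Planck pressure: p_P = c⁷/(ℏG²) = 4.632e113 Pa.
6.45e-25 / 4.632e113 = 1.392e-138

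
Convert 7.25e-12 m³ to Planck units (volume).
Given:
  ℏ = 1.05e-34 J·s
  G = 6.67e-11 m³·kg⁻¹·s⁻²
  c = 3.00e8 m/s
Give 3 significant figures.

1.74e93

Planck volume: V_P = (ℏG/c³)^(3/2) = 4.18e-105 m³.
7.25e-12 / 4.18e-105 = 1.74e93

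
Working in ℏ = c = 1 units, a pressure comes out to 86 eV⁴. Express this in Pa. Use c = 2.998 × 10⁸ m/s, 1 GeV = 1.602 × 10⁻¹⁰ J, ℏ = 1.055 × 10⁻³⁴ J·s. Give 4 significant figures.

Pressure is [E]/[L]³ = [E]⁴/(ℏc)³.
1 GeV⁴ → 1/(ℏc)³ × (1 GeV in J)⁴ = 2.082 × 10³⁷ Pa.
Convert the energy scale: 86 eV⁴ = 8.60 × 10⁻³⁵ GeV⁴.
Result: 8.60 × 10⁻³⁵ × 2.082 × 10³⁷ = 1.790 × 10³ Pa.

1.790 × 10³ Pa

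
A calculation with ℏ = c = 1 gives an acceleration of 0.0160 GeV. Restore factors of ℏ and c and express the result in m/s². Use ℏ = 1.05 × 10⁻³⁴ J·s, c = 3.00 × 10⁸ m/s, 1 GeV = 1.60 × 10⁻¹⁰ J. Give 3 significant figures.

Acceleration is [L]/[T]² = c·[E]/ℏ.
1 GeV → c/ℏ × (1 GeV in J) = 4.57 × 10³² m/s².
Result: 0.0160 × 4.57 × 10³² = 7.31 × 10³⁰ m/s².

7.31 × 10³⁰ m/s²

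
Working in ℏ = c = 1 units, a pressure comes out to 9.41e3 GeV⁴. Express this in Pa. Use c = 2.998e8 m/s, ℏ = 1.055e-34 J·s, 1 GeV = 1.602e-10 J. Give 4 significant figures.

Pressure is [E]/[L]³ = [E]⁴/(ℏc)³.
1 GeV⁴ → 1/(ℏc)³ × (1 GeV in J)⁴ = 2.082e37 Pa.
Result: 9.41e3 × 2.082e37 = 1.959e41 Pa.

1.959e41 Pa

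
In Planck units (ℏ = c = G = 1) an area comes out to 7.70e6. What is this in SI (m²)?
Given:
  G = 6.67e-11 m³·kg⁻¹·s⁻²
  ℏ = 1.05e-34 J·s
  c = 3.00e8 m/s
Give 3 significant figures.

2.00e-63 m²

One Planck area: A_P = ℏG/c³ = 2.59e-70 m².
7.70e6 × 2.59e-70 m² = 2.00e-63 m²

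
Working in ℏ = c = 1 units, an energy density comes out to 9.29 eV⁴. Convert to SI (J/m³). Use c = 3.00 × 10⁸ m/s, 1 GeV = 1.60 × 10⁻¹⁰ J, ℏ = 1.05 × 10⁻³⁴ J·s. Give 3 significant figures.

[E]/[L]³ = [E]⁴/(ℏc)³; restore (ℏc)⁻³.
1 GeV⁴ → 1/(ℏc)³ × (1 GeV in J)⁴ = 2.10 × 10³⁷ J/m³.
Convert the energy scale: 9.29 eV⁴ = 9.29 × 10⁻³⁶ GeV⁴.
Result: 9.29 × 10⁻³⁶ × 2.10 × 10³⁷ = 195 J/m³.

195 J/m³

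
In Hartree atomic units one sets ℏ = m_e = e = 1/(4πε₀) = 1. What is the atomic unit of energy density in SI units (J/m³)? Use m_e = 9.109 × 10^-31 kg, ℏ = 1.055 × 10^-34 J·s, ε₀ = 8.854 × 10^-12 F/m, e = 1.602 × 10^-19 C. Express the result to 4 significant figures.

2.929 × 10^13 J/m³

u_au = E_h/a₀³ = m_e⁴e¹⁰/((4πε₀)⁵ℏ⁸)
E_h = 4.354 × 10^-18 J
a₀ = 5.297 × 10^-11 m
E_h/a₀³ = 2.929 × 10^13 J/m³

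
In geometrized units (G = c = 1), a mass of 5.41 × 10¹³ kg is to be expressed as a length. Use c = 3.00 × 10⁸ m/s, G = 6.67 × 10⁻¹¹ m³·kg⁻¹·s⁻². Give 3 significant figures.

4.01 × 10⁻¹⁴ m

In G = c = 1 units mass has dimensions of length; the conversion factor is G/c².
5.41 × 10¹³ kg × (G/c²) = 4.01 × 10⁻¹⁴ m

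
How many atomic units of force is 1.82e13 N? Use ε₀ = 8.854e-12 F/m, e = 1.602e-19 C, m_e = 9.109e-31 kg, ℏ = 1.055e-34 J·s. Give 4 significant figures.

atomic unit of force: F_au = E_h/a₀ = m_e²e⁶/((4πε₀)³ℏ⁴) = 8.220e-8 N.
1.82e13 / 8.220e-8 = 2.214e20

2.214e20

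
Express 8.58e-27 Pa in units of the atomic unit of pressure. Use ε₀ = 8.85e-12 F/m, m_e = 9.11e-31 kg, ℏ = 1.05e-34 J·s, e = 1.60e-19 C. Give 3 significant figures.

2.85e-40

atomic unit of pressure: P_au = E_h/a₀³ = m_e⁴e¹⁰/((4πε₀)⁵ℏ⁸) = 3.01e13 Pa.
8.58e-27 / 3.01e13 = 2.85e-40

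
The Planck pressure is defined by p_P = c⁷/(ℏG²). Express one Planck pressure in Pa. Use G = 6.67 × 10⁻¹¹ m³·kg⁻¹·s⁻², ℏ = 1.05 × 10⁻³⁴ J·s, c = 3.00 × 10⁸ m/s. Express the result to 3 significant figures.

4.68 × 10¹¹³ Pa

p_P = c⁷/(ℏG²)
  = 2.19 × 10⁵⁹ / 4.67 × 10⁻⁵⁵
  = 4.68 × 10¹¹³ Pa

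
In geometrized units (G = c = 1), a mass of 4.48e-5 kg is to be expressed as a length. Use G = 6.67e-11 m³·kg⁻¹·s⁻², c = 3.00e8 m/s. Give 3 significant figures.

In G = c = 1 units mass has dimensions of length; the conversion factor is G/c².
4.48e-5 kg × (G/c²) = 3.32e-32 m

3.32e-32 m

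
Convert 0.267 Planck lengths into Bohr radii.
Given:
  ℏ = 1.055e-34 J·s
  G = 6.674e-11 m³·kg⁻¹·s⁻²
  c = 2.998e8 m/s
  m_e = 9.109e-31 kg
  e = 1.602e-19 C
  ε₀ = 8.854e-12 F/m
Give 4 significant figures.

Planck length: ℓ_P = √(ℏG/c³) = 1.616e-35 m
Bohr radius: a₀ = 4πε₀ℏ²/(m_e e²) = 5.297e-11 m
0.267 × 1.616e-35 / 5.297e-11 = 8.148e-26

8.148e-26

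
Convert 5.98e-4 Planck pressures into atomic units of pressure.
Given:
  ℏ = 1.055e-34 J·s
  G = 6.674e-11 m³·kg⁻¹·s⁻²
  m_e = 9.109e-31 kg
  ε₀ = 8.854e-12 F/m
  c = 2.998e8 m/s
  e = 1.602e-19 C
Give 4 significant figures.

9.457e96

Planck pressure: p_P = c⁷/(ℏG²) = 4.632e113 Pa
atomic unit of pressure: P_au = E_h/a₀³ = m_e⁴e¹⁰/((4πε₀)⁵ℏ⁸) = 2.929e13 Pa
5.98e-4 × 4.632e113 / 2.929e13 = 9.457e96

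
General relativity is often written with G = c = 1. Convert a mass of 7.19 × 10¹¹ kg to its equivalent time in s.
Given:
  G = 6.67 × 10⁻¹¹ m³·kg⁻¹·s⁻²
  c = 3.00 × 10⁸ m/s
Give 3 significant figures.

Mass → time via G/c³.
7.19 × 10¹¹ kg × (G/c³) = 1.78 × 10⁻²⁴ s

1.78 × 10⁻²⁴ s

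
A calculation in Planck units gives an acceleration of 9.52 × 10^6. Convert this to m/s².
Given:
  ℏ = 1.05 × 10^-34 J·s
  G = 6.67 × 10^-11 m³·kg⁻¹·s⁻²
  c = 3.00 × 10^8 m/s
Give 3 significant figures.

5.32 × 10^58 m/s²

One Planck acceleration: a_P = √(c⁷/(ℏG)) = 5.59 × 10^51 m/s².
9.52 × 10^6 × 5.59 × 10^51 m/s² = 5.32 × 10^58 m/s²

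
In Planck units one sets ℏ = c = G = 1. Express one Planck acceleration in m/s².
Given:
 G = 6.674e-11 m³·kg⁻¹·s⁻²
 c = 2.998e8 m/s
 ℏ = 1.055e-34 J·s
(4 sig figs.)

a_P = √(c⁷/(ℏG))
  = √(3.092e103)
  = 5.560e51 m/s²

5.560e51 m/s²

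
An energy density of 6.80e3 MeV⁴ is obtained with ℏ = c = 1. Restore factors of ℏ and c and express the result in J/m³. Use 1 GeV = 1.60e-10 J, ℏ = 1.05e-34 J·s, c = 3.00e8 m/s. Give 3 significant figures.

[E]/[L]³ = [E]⁴/(ℏc)³; restore (ℏc)⁻³.
1 GeV⁴ → 1/(ℏc)³ × (1 GeV in J)⁴ = 2.10e37 J/m³.
Convert the energy scale: 6.80e3 MeV⁴ = 6.80e-9 GeV⁴.
Result: 6.80e-9 × 2.10e37 = 1.43e29 J/m³.

1.43e29 J/m³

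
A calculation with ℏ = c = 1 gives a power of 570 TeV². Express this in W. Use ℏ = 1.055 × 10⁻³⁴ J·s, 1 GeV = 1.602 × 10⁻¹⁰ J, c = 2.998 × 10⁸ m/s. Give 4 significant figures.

Power is [E]/[T] = [E]²/ℏ.
1 GeV² → 1/ℏ × (1 GeV in J)² = 2.433 × 10¹⁴ W.
Convert the energy scale: 570 TeV² = 5.70 × 10⁸ GeV².
Result: 5.70 × 10⁸ × 2.433 × 10¹⁴ = 1.387 × 10²³ W.

1.387 × 10²³ W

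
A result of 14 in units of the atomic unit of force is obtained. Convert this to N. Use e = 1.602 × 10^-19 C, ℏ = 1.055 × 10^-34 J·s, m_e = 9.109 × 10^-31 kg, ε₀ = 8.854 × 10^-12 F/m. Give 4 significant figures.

One atomic unit of force: F_au = E_h/a₀ = m_e²e⁶/((4πε₀)³ℏ⁴) = 8.220 × 10^-8 N.
14 × 8.220 × 10^-8 N = 1.151 × 10^-6 N

1.151 × 10^-6 N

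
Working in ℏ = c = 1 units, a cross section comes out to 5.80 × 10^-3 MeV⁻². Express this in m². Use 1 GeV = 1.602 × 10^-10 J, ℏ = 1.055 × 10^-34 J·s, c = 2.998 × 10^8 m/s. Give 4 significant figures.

2.261 × 10^-28 m²

Area is [L]² = [E]⁻²·(ℏc)²; restore (ℏc)².
1 GeV⁻² → (ℏc)² × (1 GeV in J)⁻² = 3.898 × 10^-32 m².
Convert the energy scale: 5.80 × 10^-3 MeV⁻² = 5.80 × 10^3 GeV⁻².
Result: 5.80 × 10^3 × 3.898 × 10^-32 = 2.261 × 10^-28 m².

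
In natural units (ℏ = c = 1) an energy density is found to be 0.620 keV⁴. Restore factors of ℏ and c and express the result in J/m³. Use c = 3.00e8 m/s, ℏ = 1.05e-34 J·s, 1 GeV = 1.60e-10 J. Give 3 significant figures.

[E]/[L]³ = [E]⁴/(ℏc)³; restore (ℏc)⁻³.
1 GeV⁴ → 1/(ℏc)³ × (1 GeV in J)⁴ = 2.10e37 J/m³.
Convert the energy scale: 0.620 keV⁴ = 6.20e-25 GeV⁴.
Result: 6.20e-25 × 2.10e37 = 1.30e13 J/m³.

1.30e13 J/m³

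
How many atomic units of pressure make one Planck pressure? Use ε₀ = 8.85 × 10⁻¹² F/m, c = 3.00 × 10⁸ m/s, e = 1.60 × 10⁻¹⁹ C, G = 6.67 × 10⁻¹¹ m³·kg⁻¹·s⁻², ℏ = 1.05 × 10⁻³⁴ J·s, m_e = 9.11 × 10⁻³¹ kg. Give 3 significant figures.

1.55 × 10¹⁰⁰

Planck pressure: p_P = c⁷/(ℏG²) = 4.68 × 10¹¹³ Pa
atomic unit of pressure: P_au = E_h/a₀³ = m_e⁴e¹⁰/((4πε₀)⁵ℏ⁸) = 3.01 × 10¹³ Pa
ratio = 4.68 × 10¹¹³ / 3.01 × 10¹³ = 1.55 × 10¹⁰⁰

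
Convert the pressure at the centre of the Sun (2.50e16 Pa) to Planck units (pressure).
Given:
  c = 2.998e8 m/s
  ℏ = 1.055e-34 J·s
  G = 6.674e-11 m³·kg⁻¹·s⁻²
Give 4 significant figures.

Planck pressure: p_P = c⁷/(ℏG²) = 4.632e113 Pa.
2.50e16 / 4.632e113 = 5.397e-98

5.397e-98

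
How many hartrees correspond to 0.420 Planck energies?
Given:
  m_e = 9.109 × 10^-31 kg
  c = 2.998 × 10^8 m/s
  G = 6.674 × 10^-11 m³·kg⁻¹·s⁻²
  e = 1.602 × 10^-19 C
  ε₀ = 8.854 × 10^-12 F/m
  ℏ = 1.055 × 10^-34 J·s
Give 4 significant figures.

Planck energy: E_P = √(ℏc⁵/G) = 1.957 × 10^9 J
hartree: E_h = m_e e⁴/(4πε₀ℏ)² = 4.354 × 10^-18 J
0.420 × 1.957 × 10^9 / 4.354 × 10^-18 = 1.887 × 10^26

1.887 × 10^26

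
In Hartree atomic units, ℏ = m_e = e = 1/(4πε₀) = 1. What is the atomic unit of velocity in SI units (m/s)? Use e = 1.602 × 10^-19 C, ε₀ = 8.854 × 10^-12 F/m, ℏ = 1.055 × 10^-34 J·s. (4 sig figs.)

2.186 × 10^6 m/s

The unique combination of the constants set to 1 with dimensions of velocity is v_au = e²/(4πε₀ℏ).
  = 2.566 × 10^-38 / 1.174 × 10^-44
  = 2.186 × 10^6 m/s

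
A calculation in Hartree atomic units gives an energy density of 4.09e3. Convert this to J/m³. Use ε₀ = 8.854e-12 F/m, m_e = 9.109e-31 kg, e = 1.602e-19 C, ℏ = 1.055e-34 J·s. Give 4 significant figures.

1.198e17 J/m³

One atomic unit of energy density: u_au = E_h/a₀³ = m_e⁴e¹⁰/((4πε₀)⁵ℏ⁸) = 2.929e13 J/m³.
4.09e3 × 2.929e13 J/m³ = 1.198e17 J/m³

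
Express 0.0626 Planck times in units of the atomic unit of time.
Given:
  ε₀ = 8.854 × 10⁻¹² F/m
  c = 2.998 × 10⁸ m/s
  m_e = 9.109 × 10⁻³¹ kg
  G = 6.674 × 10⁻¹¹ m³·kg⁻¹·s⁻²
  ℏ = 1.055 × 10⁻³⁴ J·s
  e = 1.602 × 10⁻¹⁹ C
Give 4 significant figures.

Planck time: t_P = √(ℏG/c⁵) = 5.392 × 10⁻⁴⁴ s
atomic unit of time: τ_au = (4πε₀)²ℏ³/(m_e e⁴) = 2.423 × 10⁻¹⁷ s
0.0626 × 5.392 × 10⁻⁴⁴ / 2.423 × 10⁻¹⁷ = 1.393 × 10⁻²⁸

1.393 × 10⁻²⁸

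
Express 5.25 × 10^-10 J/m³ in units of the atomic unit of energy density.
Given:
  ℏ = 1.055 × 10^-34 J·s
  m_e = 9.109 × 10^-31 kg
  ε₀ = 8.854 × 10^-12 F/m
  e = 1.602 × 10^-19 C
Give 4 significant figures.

1.792 × 10^-23

atomic unit of energy density: u_au = E_h/a₀³ = m_e⁴e¹⁰/((4πε₀)⁵ℏ⁸) = 2.929 × 10^13 J/m³.
5.25 × 10^-10 / 2.929 × 10^13 = 1.792 × 10^-23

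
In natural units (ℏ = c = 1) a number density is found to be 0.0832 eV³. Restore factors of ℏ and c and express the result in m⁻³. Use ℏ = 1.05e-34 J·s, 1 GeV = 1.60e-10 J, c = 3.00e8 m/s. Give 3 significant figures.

1.09e19 m⁻³

Number density is [L]⁻³ = [E]³/(ℏc)³.
1 GeV³ → 1/(ℏc)³ × (1 GeV in J)³ = 1.31e47 m⁻³.
Convert the energy scale: 0.0832 eV³ = 8.32e-29 GeV³.
Result: 8.32e-29 × 1.31e47 = 1.09e19 m⁻³.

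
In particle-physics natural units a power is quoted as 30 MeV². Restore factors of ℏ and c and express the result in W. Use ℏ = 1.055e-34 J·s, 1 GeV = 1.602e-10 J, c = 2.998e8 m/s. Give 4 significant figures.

7.298e9 W

Power is [E]/[T] = [E]²/ℏ.
1 GeV² → 1/ℏ × (1 GeV in J)² = 2.433e14 W.
Convert the energy scale: 30 MeV² = 3.00e-5 GeV².
Result: 3.00e-5 × 2.433e14 = 7.298e9 W.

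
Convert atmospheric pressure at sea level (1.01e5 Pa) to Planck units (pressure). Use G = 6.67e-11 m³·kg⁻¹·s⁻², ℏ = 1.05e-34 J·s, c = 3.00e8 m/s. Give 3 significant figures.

2.16e-109

Planck pressure: p_P = c⁷/(ℏG²) = 4.68e113 Pa.
1.01e5 / 4.68e113 = 2.16e-109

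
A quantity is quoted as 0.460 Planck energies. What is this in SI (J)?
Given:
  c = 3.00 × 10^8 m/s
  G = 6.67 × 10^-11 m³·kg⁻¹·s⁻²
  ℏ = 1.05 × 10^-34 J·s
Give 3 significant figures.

One Planck energy: E_P = √(ℏc⁵/G) = 1.96 × 10^9 J.
0.460 × 1.96 × 10^9 J = 9.00 × 10^8 J

9.00 × 10^8 J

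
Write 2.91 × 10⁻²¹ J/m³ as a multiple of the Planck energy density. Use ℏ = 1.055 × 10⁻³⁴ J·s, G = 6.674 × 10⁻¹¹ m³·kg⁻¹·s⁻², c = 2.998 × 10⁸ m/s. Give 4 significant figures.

6.282 × 10⁻¹³⁵

Planck energy density: u_P = c⁷/(ℏG²) = 4.632 × 10¹¹³ J/m³.
2.91 × 10⁻²¹ / 4.632 × 10¹¹³ = 6.282 × 10⁻¹³⁵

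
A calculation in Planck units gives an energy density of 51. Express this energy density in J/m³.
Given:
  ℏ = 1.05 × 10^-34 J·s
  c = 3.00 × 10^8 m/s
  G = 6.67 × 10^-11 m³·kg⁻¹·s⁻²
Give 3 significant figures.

One Planck energy density: u_P = c⁷/(ℏG²) = 4.68 × 10^113 J/m³.
51 × 4.68 × 10^113 J/m³ = 2.39 × 10^115 J/m³

2.39 × 10^115 J/m³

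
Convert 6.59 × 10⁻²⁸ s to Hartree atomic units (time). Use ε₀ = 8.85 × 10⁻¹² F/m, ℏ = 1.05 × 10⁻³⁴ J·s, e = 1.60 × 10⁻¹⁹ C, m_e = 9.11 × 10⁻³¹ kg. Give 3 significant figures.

2.75 × 10⁻¹¹

atomic unit of time: τ_au = (4πε₀)²ℏ³/(m_e e⁴) = 2.40 × 10⁻¹⁷ s.
6.59 × 10⁻²⁸ / 2.40 × 10⁻¹⁷ = 2.75 × 10⁻¹¹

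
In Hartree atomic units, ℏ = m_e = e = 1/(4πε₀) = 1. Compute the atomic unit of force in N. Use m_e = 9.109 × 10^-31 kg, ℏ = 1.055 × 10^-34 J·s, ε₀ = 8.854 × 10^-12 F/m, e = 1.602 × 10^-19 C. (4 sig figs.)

8.220 × 10^-8 N

The unique combination of the constants set to 1 with dimensions of force is F_au = E_h/a₀ = m_e²e⁶/((4πε₀)³ℏ⁴).
E_h = 4.354 × 10^-18 J
a₀ = 5.297 × 10^-11 m
E_h/a₀ = 8.220 × 10^-8 N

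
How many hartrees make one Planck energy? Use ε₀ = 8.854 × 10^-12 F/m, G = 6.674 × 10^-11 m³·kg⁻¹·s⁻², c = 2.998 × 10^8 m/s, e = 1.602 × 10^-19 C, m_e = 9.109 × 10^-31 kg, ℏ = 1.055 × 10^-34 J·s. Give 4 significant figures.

4.494 × 10^26

Planck energy: E_P = √(ℏc⁵/G) = 1.957 × 10^9 J
hartree: E_h = m_e e⁴/(4πε₀ℏ)² = 4.354 × 10^-18 J
ratio = 1.957 × 10^9 / 4.354 × 10^-18 = 4.494 × 10^26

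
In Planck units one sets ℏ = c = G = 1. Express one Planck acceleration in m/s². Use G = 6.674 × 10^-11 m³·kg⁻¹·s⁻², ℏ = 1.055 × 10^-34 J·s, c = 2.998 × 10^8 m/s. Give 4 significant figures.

5.560 × 10^51 m/s²

a_P = √(c⁷/(ℏG))
  = √(3.092 × 10^103)
  = 5.560 × 10^51 m/s²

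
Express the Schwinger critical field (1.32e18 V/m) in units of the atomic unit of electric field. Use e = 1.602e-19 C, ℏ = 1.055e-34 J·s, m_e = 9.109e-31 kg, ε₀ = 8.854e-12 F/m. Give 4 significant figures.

2.573e6

atomic unit of electric field: E_au = E_h/(e a₀) = m_e²e⁵/((4πε₀)³ℏ⁴) = 5.131e11 V/m.
1.32e18 / 5.131e11 = 2.573e6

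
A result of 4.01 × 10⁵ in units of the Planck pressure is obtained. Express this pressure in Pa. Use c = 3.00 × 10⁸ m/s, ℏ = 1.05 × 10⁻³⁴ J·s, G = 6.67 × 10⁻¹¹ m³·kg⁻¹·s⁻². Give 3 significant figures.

1.88 × 10¹¹⁹ Pa

One Planck pressure: p_P = c⁷/(ℏG²) = 4.68 × 10¹¹³ Pa.
4.01 × 10⁵ × 4.68 × 10¹¹³ Pa = 1.88 × 10¹¹⁹ Pa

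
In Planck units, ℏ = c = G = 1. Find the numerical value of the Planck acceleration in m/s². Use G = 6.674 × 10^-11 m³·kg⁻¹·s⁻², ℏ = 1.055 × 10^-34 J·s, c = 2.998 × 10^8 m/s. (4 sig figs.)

5.560 × 10^51 m/s²

The unique combination of the constants set to 1 with dimensions of acceleration is a_P = √(c⁷/(ℏG)).
  = √(3.092 × 10^103)
  = 5.560 × 10^51 m/s²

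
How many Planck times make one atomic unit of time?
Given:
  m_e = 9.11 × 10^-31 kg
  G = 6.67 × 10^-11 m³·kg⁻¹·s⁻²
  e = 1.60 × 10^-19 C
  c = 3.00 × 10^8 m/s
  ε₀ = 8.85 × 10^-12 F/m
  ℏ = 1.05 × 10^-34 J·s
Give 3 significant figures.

4.47 × 10^26

atomic unit of time: τ_au = (4πε₀)²ℏ³/(m_e e⁴) = 2.40 × 10^-17 s
Planck time: t_P = √(ℏG/c⁵) = 5.37 × 10^-44 s
ratio = 2.40 × 10^-17 / 5.37 × 10^-44 = 4.47 × 10^26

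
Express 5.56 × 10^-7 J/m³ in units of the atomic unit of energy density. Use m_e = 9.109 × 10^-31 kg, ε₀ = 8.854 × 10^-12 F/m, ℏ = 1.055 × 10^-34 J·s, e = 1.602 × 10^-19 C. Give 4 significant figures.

atomic unit of energy density: u_au = E_h/a₀³ = m_e⁴e¹⁰/((4πε₀)⁵ℏ⁸) = 2.929 × 10^13 J/m³.
5.56 × 10^-7 / 2.929 × 10^13 = 1.898 × 10^-20

1.898 × 10^-20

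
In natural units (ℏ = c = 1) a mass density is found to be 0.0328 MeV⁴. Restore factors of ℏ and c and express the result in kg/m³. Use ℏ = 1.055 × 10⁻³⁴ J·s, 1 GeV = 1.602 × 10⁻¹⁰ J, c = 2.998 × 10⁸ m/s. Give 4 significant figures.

Mass density is [E]/(c²[L]³) = [E]⁴/(ℏ³c⁵).
1 GeV⁴ → 1/(ℏ³c⁵) × (1 GeV in J)⁴ = 2.316 × 10²⁰ kg/m³.
Convert the energy scale: 0.0328 MeV⁴ = 3.28 × 10⁻¹⁴ GeV⁴.
Result: 3.28 × 10⁻¹⁴ × 2.316 × 10²⁰ = 7.596 × 10⁶ kg/m³.

7.596 × 10⁶ kg/m³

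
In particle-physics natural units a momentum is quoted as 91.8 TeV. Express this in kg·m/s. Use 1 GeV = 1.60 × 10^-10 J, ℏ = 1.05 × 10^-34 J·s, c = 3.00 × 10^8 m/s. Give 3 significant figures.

4.90 × 10^-14 kg·m/s

Momentum is [E]/c; divide by c.
1 GeV → 1/c × (1 GeV in J) = 5.33 × 10^-19 kg·m/s.
Convert the energy scale: 91.8 TeV = 9.18 × 10^4 GeV.
Result: 9.18 × 10^4 × 5.33 × 10^-19 = 4.90 × 10^-14 kg·m/s.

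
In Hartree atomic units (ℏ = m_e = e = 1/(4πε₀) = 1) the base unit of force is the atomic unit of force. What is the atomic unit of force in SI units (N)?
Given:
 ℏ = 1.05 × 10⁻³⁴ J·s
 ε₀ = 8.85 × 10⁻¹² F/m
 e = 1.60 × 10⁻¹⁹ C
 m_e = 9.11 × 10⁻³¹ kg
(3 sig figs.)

8.33 × 10⁻⁸ N

F_au = E_h/a₀ = m_e²e⁶/((4πε₀)³ℏ⁴)
E_h = 4.38 × 10⁻¹⁸ J
a₀ = 5.26 × 10⁻¹¹ m
E_h/a₀ = 8.33 × 10⁻⁸ N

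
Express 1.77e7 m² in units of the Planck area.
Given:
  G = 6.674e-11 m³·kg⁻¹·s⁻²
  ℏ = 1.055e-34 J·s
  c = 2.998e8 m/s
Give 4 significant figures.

6.774e76

Planck area: A_P = ℏG/c³ = 2.613e-70 m².
1.77e7 / 2.613e-70 = 6.774e76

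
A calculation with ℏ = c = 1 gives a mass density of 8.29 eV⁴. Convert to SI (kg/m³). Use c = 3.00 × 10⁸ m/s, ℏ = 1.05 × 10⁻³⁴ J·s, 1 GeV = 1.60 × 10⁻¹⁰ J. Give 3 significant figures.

1.93 × 10⁻¹⁵ kg/m³

Mass density is [E]/(c²[L]³) = [E]⁴/(ℏ³c⁵).
1 GeV⁴ → 1/(ℏ³c⁵) × (1 GeV in J)⁴ = 2.33 × 10²⁰ kg/m³.
Convert the energy scale: 8.29 eV⁴ = 8.29 × 10⁻³⁶ GeV⁴.
Result: 8.29 × 10⁻³⁶ × 2.33 × 10²⁰ = 1.93 × 10⁻¹⁵ kg/m³.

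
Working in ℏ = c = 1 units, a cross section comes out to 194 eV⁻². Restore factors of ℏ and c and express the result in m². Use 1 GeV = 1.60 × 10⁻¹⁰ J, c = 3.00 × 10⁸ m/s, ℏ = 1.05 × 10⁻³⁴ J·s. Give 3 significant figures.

Area is [L]² = [E]⁻²·(ℏc)²; restore (ℏc)².
1 GeV⁻² → (ℏc)² × (1 GeV in J)⁻² = 3.88 × 10⁻³² m².
Convert the energy scale: 194 eV⁻² = 1.94 × 10²⁰ GeV⁻².
Result: 1.94 × 10²⁰ × 3.88 × 10⁻³² = 7.52 × 10⁻¹² m².

7.52 × 10⁻¹² m²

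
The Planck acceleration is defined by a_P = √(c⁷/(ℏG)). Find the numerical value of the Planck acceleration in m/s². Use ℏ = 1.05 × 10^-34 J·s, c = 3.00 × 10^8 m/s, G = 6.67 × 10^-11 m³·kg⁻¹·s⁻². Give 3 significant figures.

5.59 × 10^51 m/s²

a_P = √(c⁷/(ℏG))
  = √(3.12 × 10^103)
  = 5.59 × 10^51 m/s²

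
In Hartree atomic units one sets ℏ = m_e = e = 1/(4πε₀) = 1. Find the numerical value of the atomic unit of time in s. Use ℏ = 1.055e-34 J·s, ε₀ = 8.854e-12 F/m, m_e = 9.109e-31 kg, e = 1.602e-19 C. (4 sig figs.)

τ_au = (4πε₀)²ℏ³/(m_e e⁴)
E_h = 4.354e-18 J
ℏ/E_h = 2.423e-17 s

2.423e-17 s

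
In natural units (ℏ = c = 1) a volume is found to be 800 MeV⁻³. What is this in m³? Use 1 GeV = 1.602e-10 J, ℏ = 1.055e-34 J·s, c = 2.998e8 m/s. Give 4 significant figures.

Volume is [L]³ = [E]⁻³·(ℏc)³.
1 GeV⁻³ → (ℏc)³ × (1 GeV in J)⁻³ = 7.696e-48 m³.
Convert the energy scale: 800 MeV⁻³ = 8.00e11 GeV⁻³.
Result: 8.00e11 × 7.696e-48 = 6.157e-36 m³.

6.157e-36 m³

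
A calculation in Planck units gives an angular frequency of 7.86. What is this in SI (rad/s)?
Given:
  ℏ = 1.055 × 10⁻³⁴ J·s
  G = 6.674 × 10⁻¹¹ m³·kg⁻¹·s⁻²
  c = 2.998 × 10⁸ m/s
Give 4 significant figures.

One Planck angular frequency: ω_P = √(c⁵/(ℏG)) = 1.855 × 10⁴³ rad/s.
7.86 × 1.855 × 10⁴³ rad/s = 1.458 × 10⁴⁴ rad/s

1.458 × 10⁴⁴ rad/s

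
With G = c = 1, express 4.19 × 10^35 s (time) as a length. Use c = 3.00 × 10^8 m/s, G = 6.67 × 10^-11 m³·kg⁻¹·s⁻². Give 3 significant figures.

Time → length via c.
4.19 × 10^35 s × (c) = 1.26 × 10^44 m

1.26 × 10^44 m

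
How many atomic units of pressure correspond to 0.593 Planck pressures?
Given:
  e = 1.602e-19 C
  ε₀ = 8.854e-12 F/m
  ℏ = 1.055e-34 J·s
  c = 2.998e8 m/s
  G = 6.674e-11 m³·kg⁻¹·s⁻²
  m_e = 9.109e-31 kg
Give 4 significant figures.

Planck pressure: p_P = c⁷/(ℏG²) = 4.632e113 Pa
atomic unit of pressure: P_au = E_h/a₀³ = m_e⁴e¹⁰/((4πε₀)⁵ℏ⁸) = 2.929e13 Pa
0.593 × 4.632e113 / 2.929e13 = 9.378e99

9.378e99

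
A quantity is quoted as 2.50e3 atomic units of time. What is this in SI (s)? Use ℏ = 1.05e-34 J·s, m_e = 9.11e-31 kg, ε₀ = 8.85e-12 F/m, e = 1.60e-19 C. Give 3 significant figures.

6.00e-14 s

One atomic unit of time: τ_au = (4πε₀)²ℏ³/(m_e e⁴) = 2.40e-17 s.
2.50e3 × 2.40e-17 s = 6.00e-14 s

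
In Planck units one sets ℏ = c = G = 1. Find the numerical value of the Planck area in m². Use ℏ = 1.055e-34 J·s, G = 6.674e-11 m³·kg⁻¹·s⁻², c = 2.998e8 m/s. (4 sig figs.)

2.613e-70 m²

A_P = ℏG/c³
  = 7.041e-45 / 2.695e25
  = 2.613e-70 m²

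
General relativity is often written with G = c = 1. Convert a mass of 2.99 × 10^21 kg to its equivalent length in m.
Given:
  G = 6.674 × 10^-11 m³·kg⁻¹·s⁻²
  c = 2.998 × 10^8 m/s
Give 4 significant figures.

2.220 × 10^-6 m

In G = c = 1 units mass has dimensions of length; the conversion factor is G/c².
2.99 × 10^21 kg × (G/c²) = 2.220 × 10^-6 m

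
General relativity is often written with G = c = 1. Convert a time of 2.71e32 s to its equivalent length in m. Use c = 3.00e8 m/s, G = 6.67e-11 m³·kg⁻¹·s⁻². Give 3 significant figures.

Time → length via c.
2.71e32 s × (c) = 8.13e40 m

8.13e40 m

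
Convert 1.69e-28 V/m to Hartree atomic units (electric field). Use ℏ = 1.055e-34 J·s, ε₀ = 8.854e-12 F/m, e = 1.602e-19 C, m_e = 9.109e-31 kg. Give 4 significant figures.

atomic unit of electric field: E_au = E_h/(e a₀) = m_e²e⁵/((4πε₀)³ℏ⁴) = 5.131e11 V/m.
1.69e-28 / 5.131e11 = 3.294e-40

3.294e-40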